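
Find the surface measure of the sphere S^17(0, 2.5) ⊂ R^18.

S = n·V_n(r)/r = 18·V_18(2.5)/2.5 (volume-to-surface relation), giving 152587890625·π^9/528482304 ≈ 8.60674e+06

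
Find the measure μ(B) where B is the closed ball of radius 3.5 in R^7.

The n-ball volume is π^(n/2)·r^n/Γ(n/2+1). With n=7, r=3.5: V = 117649·π^3/120 ≈ 30398.8.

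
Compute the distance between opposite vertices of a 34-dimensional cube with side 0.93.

||(0.93,0.93,...,0.93)|| = √(34)·0.93 ≈ 5.42279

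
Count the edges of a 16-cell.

f_1(4-orthoplex) = 2^2 · (4 choose 2) = 24.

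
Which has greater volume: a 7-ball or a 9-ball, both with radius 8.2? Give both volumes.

V_7(8.2) ≈ 1.17782e+07. V_9(8.2) ≈ 5.52895e+08. The 9-ball is larger.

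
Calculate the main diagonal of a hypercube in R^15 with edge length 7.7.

||(7.7,7.7,...,7.7)|| = √(15)·7.7 ≈ 29.822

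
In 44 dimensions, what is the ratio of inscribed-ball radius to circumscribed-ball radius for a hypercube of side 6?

Ratio = (s/2)/(s√44/2) = 44^(-1/2) ≈ 0.150756.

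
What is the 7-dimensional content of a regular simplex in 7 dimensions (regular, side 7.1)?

Volume = 7.1^7 · √(8/2^7) / 7! ≈ 45.1147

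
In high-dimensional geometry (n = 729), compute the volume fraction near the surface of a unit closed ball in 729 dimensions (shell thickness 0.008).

1 - (1-0.008)^729 ≈ 0.997136 ≈ 99.71%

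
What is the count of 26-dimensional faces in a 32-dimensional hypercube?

An n-cube has C(n,k)·2^(n-k) k-faces. Here C(32,26)·2^6 = 906192·64 = 57996288.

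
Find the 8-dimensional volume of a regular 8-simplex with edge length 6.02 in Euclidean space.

V = (6.02^8 / 8!) · √((8+1) / 2^8) ≈ 8.02145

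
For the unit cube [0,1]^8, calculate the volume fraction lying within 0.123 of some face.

The inner cube has side 1-2·0.123 = 0.754 and volume (0.754)^8 ≈ 0.1045, so the shell holds 0.895535 of the volume.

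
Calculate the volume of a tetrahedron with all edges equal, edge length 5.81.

Volume = (√2/12) · 5.81³ = 23.1133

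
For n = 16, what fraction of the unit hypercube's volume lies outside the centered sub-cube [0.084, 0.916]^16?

The inner cube has side 1-2·0.084 = 0.832 and volume (0.832)^16 ≈ 0.05272, so the shell holds 0.94728 of the volume.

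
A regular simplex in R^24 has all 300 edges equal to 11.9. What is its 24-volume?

For a regular n-simplex with edge a, V = (a^n / n!)·√((n+1)/2^n). With a=11.9, n=24: V ≈ 0.127947.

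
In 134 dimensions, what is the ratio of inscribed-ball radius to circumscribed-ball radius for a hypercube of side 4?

For an n-cube of any side s, the inradius is s/2 and the circumradius is s√n/2, so the ratio is 1/√134 ≈ 0.0863868.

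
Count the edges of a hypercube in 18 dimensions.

Number of 1-faces = C(18,1)·2^(18-1) = 18·131072 = 2359296.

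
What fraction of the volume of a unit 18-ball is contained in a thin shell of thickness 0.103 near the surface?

1 - (1-0.103)^18 ≈ 0.85866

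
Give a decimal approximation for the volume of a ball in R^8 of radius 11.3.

The n-ball volume is π^(n/2)·r^n/Γ(n/2+1). With n=8, r=11.3: V ≈ 1.07899e+09.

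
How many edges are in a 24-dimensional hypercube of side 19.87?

f_1(24-cube) = (24 choose 1) · 2^23 = 201326592.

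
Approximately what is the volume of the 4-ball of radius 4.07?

The n-ball volume is π^(n/2)·r^n/Γ(n/2+1). With n=4, r=4.07: V ≈ 1354.09.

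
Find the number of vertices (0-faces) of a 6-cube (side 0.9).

f_0(6-cube) = (6 choose 0) · 2^6 = 64.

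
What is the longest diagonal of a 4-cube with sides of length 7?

The space diagonal of an n-cube of side s is s√n. Here 7·√4 = 14.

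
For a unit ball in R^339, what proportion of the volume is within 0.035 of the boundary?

1 - (1-0.035)^339 ≈ 0.999994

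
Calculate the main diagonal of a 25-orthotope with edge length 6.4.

The space diagonal of an n-cube of side s is s√n. Here 6.4·√25 = 32.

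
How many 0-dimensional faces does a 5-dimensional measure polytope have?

Choose 0 of 5 axes to span the face (C(5,0) = 1 way), then fix each of the remaining 5 coordinates at one of its two extreme values (2^5 = 32 ways): 1·32 = 32.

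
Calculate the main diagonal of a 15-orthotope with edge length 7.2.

Diagonal = √15 · 7.2 ≈ 27.8855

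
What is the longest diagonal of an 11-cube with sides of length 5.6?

The space diagonal of an n-cube of side s is s√n. Here 5.6·√11 ≈ 18.5731.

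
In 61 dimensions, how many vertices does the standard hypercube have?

Each vertex is a binary string of length 61, so there are 2^61 = 2305843009213693952.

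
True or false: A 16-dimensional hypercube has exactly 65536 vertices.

True. The 16-cube has 2^16 = 65536 vertices.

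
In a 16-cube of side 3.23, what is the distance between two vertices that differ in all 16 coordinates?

d = √(3.23² + 3.23² + ... + 3.23²) [16 terms] = √(16·3.23²) = 3.23√16 = 12.92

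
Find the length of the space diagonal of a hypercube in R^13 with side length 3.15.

||(3.15,3.15,...,3.15)|| = √(13)·3.15 ≈ 11.3575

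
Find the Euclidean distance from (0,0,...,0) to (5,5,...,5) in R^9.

The space diagonal of an n-cube of side s is s√n. Here 5·√9 = 15.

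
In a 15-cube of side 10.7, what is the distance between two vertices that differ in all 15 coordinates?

||(10.7,10.7,...,10.7)|| = √(15)·10.7 ≈ 41.4409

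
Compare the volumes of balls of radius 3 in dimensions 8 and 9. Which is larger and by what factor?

V_8(3) ≈ 26629.2, V_9(3) ≈ 64924.6. The 9-ball is larger by a factor of 2.438.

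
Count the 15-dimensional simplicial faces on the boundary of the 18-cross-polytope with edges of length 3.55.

Number of 15-faces = 2^(15+1) · C(18,15+1) = 65536 · 153 = 10027008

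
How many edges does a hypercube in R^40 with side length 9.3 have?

Number of 1-faces = C(40,1)·2^(40-1) = 40·549755813888 = 21990232555520.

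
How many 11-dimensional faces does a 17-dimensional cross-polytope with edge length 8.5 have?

An n-cross-polytope has 2^(k+1)·C(n,k+1) k-faces. Here 2^12·C(17,12) = 4096·6188 = 25346048.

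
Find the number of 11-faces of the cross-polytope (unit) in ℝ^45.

Number of 11-faces = 2^(11+1) · C(45,11+1) = 4096 · 28760021745 = 117801049067520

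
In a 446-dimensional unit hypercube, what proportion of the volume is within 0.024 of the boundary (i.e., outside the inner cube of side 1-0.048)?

Shell fraction = 1 - (1-0.048)^446 ≈ 1 - 2.965e-10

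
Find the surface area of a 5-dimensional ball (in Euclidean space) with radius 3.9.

The surface area of an n-ball is 2π^(n/2) r^(n-1) / Γ(n/2). For n=5, r=3.9: 6088.73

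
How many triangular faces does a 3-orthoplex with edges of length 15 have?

An n-cross-polytope has 2^(k+1)·C(n,k+1) k-faces. Here 2^3·C(3,3) = 8·1 = 8.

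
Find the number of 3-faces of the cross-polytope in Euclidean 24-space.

Number of 3-faces = 2^(3+1) · C(24,3+1) = 16 · 10626 = 170016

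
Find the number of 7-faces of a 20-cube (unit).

f_7(20-cube) = (20 choose 7) · 2^13 = 635043840.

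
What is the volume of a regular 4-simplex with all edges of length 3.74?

V = (3.74^4 / 4!) · √((4+1) / 2^4) ≈ 4.55722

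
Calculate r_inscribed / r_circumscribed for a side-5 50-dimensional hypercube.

For an n-cube of any side s, the inradius is s/2 and the circumradius is s√n/2, so the ratio is 1/√50 ≈ 0.141421.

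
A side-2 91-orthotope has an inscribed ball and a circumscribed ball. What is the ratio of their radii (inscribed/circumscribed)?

r_in / r_out = (2/2) / (2√91/2) = 1/√91 ≈ 0.104828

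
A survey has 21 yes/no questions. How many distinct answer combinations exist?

Each vertex is a binary string of length 21, so there are 2^21 = 2097152.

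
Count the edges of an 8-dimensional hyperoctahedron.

An n-cross-polytope has 2^(k+1)·C(n,k+1) k-faces. Here 2^2·C(8,2) = 4·28 = 112.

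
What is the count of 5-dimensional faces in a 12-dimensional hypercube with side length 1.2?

Choose 5 of 12 axes to span the face (C(12,5) = 792 ways), then fix each of the remaining 7 coordinates at one of its two extreme values (2^7 = 128 ways): 792·128 = 101376.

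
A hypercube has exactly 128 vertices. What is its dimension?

The n-cube has 2^n vertices, and 128 = 2^7, so n = 7.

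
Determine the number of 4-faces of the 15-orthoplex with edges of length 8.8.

An n-cross-polytope has 2^(k+1)·C(n,k+1) k-faces. Here 2^5·C(15,5) = 32·3003 = 96096.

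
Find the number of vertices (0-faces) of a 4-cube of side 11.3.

Choose 0 of 4 axes to span the face (C(4,0) = 1 way), then fix each of the remaining 4 coordinates at one of its two extreme values (2^4 = 16 ways): 1·16 = 16.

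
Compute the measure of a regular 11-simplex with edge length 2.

V = (2^11 / 11!) · √((11+1) / 2^11) ≈ 3.92735e-06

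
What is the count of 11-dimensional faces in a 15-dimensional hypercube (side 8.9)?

f_11(15-cube) = (15 choose 11) · 2^4 = 21840.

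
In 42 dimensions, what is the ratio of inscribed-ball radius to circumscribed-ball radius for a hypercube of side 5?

r_in = 5/2 (half the side); r_out = 5√42/2 (half the diagonal). Ratio = 1/√42 ≈ 0.154303.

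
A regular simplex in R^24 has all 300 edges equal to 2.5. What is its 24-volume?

V = (2.5^24 / 24!) · √((24+1) / 2^24) ≈ 6.9898e-18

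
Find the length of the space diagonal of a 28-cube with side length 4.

||(4,4,...,4)|| = √(28)·4 ≈ 21.166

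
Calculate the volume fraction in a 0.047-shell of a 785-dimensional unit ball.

Shell fraction = 1 - (1-0.047)^785 ≈ 1 - 3.872e-17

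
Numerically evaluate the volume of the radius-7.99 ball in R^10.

Volume = π^{10/2}·(7.99)^10/Γ(6) ≈ 2.70418e+09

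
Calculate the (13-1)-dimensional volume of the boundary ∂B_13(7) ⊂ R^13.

|∂B_13(7)| = 253097823104·π^6/1485 ≈ 1.63856e+11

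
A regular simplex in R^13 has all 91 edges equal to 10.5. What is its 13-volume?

V = (10.5^13 / 13!) · √((13+1) / 2^13) ≈ 125.184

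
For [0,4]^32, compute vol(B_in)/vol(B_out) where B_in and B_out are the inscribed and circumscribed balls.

Volume scales as r^n, and r_in/r_out = 1/√32, giving (1/√32)^32 ≈ 8.27181e-25.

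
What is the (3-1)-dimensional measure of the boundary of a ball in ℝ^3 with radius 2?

The surface area of an n-ball is 2π^(n/2) r^(n-1) / Γ(n/2). For n=3, r=2: 4πr² = 4π·(2)² ≈ 50.2655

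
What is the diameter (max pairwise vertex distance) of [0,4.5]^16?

d = √(4.5² + 4.5² + ... + 4.5²) [16 terms] = √(16·4.5²) = 4.5√16 = 18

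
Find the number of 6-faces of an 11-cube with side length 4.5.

Number of 6-faces = C(11,6) · 2^(11-6) = 462 · 32 = 14784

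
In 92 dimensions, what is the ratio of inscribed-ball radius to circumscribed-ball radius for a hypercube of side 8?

Ratio = (s/2)/(s√92/2) = 92^(-1/2) ≈ 0.104257.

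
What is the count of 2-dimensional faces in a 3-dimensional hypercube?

An n-cube has C(n,k)·2^(n-k) k-faces. Here C(3,2)·2^1 = 3·2 = 6.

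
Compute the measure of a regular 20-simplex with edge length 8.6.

For a regular n-simplex with edge a, V = (a^n / n!)·√((n+1)/2^n). With a=8.6, n=20: V ≈ 0.00900853.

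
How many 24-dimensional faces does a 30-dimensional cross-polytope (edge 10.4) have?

Each 24-face is the convex hull of 25 vertices, one chosen as ±e_i from each of 25 distinct axes: 2^25·C(30,25) = 4781707886592.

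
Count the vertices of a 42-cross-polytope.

The 42-dimensional cross-polytope has 2n = 2·42 = 84 vertices.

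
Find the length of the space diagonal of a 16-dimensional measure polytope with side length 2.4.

||(2.4,2.4,...,2.4)|| = √(16)·2.4 = 9.6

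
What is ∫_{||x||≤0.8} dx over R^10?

The n-ball volume is π^(n/2)·r^n/Γ(n/2+1). With n=10, r=0.8: V ≈ 0.273822.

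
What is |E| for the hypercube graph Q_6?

Each of the 2^6 = 64 vertices has degree 6; total edges = 6·2^6/2 = 192.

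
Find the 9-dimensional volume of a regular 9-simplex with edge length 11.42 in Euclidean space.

For a regular n-simplex with edge a, V = (a^n / n!)·√((n+1)/2^n). With a=11.42, n=9: V ≈ 1272.32.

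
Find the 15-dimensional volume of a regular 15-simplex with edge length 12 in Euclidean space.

Volume = 12^15 · √(16/2^15) / 15! ≈ 260.348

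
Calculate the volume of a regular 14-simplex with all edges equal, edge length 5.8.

Volume = 5.8^14 · √(15/2^14) / 14! ≈ 0.0169207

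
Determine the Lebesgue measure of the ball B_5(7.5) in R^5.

Volume = π^{5/2}·(7.5)^5/Γ(7/2) = 50625·π^2/4 ≈ 124912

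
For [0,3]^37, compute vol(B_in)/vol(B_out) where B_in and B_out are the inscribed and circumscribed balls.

The radii are 3/2 and 3√37/2, so the volume ratio is (1/√37)^37 = 37^{-37/2} ≈ 9.73348e-30.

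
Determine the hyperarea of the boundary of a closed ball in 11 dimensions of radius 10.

|∂B_11(10)| = 128000000000·π^5/189 ≈ 2.07251e+11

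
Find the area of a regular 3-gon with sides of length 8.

Area = (√3/4) · 8² = 27.7128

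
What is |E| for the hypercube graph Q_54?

Each of the 2^54 = 18014398509481984 vertices has degree 54; total edges = 54·2^54/2 = 486388759756013568.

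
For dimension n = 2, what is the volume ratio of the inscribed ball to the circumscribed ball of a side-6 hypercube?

The radii are 6/2 and 6√2/2, so the volume ratio is (1/√2)^2 = 2^{-2/2} ≈ 0.5.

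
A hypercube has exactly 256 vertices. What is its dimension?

The n-cube has 2^n vertices, and 256 = 2^8, so n = 8.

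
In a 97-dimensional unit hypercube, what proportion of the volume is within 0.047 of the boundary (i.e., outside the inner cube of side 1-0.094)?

Shell fraction = 1 - (1-0.094)^97 ≈ 0.999931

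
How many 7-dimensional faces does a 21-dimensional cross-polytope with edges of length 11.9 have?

f_7(21-orthoplex) = 2^8 · (21 choose 8) = 52093440.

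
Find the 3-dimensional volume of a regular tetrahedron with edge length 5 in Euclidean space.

Volume = (√2/12) · 5³ = 14.7314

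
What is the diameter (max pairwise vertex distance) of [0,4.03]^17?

Diagonal = √17 · 4.03 ≈ 16.6161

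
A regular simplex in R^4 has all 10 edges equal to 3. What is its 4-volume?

V_4 = √(5) · 3^4 / (4! · 2^(4/2)) ≈ 1.88668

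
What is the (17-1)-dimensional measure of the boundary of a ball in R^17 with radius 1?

The surface area of an n-ball is 2π^(n/2) r^(n-1) / Γ(n/2). For n=17, r=1: 512·π^8/2027025 ≈ 2.39668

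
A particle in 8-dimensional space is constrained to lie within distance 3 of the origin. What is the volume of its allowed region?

V = 2187·π^4/8 ≈ 26629.2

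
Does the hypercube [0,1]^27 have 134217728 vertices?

True. The 27-cube has 2^27 = 134217728 vertices.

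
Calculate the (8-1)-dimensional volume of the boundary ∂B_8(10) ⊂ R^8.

S = n·V_n(r)/r = 8·V_8(10)/10 (volume-to-surface relation), giving 10000000·π^4/3 ≈ 3.24697e+08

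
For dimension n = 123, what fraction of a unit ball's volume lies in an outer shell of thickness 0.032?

1 - (1-0.032)^123 ≈ 0.981691 ≈ 98.17%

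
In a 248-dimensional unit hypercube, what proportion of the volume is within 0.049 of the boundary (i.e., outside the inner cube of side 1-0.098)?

1 - (1 - 2·0.049)^248 = 1 - 0.902^248 ≈ 1 - 7.784e-12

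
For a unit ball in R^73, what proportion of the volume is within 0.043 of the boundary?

Shell fraction = 1 - (1-0.043)^73 ≈ 0.959582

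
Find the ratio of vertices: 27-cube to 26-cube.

The 27-cube has 2^27 = 134217728 vertices. The 26-cube has 2^26 = 67108864 vertices. Ratio: 134217728/67108864 = 2.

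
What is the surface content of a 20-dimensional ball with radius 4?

|∂B_20(4)| = 4294967296·π^10/2835 ≈ 1.41875e+11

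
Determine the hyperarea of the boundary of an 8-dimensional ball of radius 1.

The surface area of an n-ball is 2π^(n/2) r^(n-1) / Γ(n/2). For n=8, r=1: π^4/3 ≈ 32.4697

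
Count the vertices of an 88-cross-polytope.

Number of vertices = 2n = 176.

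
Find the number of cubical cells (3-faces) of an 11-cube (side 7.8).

An n-cube has C(n,k)·2^(n-k) k-faces. Here C(11,3)·2^8 = 165·256 = 42240.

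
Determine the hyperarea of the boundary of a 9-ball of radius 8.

The surface area of an n-ball is 2π^(n/2) r^(n-1) / Γ(n/2). For n=9, r=8: 536870912·π^4/105 ≈ 4.98058e+08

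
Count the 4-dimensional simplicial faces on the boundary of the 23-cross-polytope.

An n-cross-polytope has 2^(k+1)·C(n,k+1) k-faces. Here 2^5·C(23,5) = 32·33649 = 1076768.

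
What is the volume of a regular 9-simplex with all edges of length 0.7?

V = (0.7^9 / 9!) · √((9+1) / 2^9) ≈ 1.55412e-08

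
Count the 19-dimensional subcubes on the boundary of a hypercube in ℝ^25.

Number of 19-faces = C(25,19) · 2^(25-19) = 177100 · 64 = 11334400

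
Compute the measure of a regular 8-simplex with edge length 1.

For a regular n-simplex with edge a, V = (a^n / n!)·√((n+1)/2^n). With a=1, n=8: V ≈ 4.6503e-06.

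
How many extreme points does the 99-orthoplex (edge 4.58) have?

Number of vertices = 2n = 198.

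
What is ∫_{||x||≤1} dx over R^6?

V = π^3/6 ≈ 5.16771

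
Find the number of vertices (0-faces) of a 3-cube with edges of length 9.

f_0(3-cube) = (3 choose 0) · 2^3 = 8.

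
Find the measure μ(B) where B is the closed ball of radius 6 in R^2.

V_2(6) = π^(2/2) · (6)^2 / Γ(2/2 + 1) = 36·π ≈ 113.097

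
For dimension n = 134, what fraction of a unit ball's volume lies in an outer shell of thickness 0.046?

1 - (1-0.046)^134 ≈ 0.998182 ≈ 99.82%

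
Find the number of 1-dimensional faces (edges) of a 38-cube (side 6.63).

An n-cube has n·2^(n-1) edges. With n = 38: 38·137438953472 = 5222680231936.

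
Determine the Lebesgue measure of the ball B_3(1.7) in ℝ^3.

The n-ball volume is π^(n/2)·r^n/Γ(n/2+1). With n=3, r=1.7: V ≈ 20.5795.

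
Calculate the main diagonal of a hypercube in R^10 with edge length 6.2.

The space diagonal of an n-cube of side s is s√n. Here 6.2·√10 ≈ 19.6061.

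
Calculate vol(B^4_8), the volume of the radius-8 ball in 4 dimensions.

The n-ball volume is π^(n/2)·r^n/Γ(n/2+1). With n=4, r=8: V = 2048·π^2 ≈ 20212.9.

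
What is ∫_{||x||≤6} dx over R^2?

Volume = π^{2/2}·(6)^2/Γ(2) = 36·π ≈ 113.097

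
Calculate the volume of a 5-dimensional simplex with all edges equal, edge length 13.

Volume = 13^5 · √(6/2^5) / 5! ≈ 1339.79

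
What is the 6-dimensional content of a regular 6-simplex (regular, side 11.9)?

Volume = 11.9^6 · √(7/2^6) / 6! ≈ 1304.39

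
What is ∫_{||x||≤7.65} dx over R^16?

V_16(7.65) = π^(16/2) · (7.65)^16 / Γ(16/2 + 1) ≈ 3.23789e+13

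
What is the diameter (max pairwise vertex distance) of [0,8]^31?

d = √(8² + 8² + ... + 8²) [31 terms] = √(31·8²) = 8√31 ≈ 44.5421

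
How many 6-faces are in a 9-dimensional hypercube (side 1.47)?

Choose 6 of 9 axes to span the face (C(9,6) = 84 ways), then fix each of the remaining 3 coordinates at one of its two extreme values (2^3 = 8 ways): 84·8 = 672.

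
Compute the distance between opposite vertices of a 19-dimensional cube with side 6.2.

||(6.2,6.2,...,6.2)|| = √(19)·6.2 ≈ 27.0252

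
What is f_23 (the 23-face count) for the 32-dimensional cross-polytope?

An n-cross-polytope has 2^(k+1)·C(n,k+1) k-faces. Here 2^24·C(32,24) = 16777216·10518300 = 176467791052800.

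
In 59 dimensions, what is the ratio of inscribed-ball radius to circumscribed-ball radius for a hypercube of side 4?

For an n-cube of any side s, the inradius is s/2 and the circumradius is s√n/2, so the ratio is 1/√59 ≈ 0.130189.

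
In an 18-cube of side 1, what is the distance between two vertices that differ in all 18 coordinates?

d = √(1² + 1² + ... + 1²) [18 terms] = √(18·1²) = 1√18 ≈ 4.24264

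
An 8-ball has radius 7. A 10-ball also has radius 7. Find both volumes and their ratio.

V_8(7.0) ≈ 2.33977e+07. V_10(7.0) ≈ 7.20358e+08. Ratio V_8/V_10 ≈ 0.03248.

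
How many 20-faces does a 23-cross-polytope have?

An n-cross-polytope has 2^(k+1)·C(n,k+1) k-faces. Here 2^21·C(23,21) = 2097152·253 = 530579456.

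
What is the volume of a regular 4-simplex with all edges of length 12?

V = (12^4 / 4!) · √((4+1) / 2^4) ≈ 482.991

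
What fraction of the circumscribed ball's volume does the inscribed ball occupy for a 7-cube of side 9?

Volume scales as r^n, and r_in/r_out = 1/√7, giving (1/√7)^7 ≈ 0.00110194.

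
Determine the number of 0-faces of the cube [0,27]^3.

f_0(3-cube) = (3 choose 0) · 2^3 = 8.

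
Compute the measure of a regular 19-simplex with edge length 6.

Volume = 6^19 · √(20/2^19) / 19! ≈ 3.09392e-05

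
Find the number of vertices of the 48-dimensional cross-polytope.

An n-cross-polytope has 2n vertices; here n = 48, giving 96.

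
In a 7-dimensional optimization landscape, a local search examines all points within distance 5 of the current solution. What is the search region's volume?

Volume = π^{7/2}·(5)^7/Γ(9/2) = 250000·π^3/21 ≈ 369122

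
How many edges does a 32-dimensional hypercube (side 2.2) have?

Each of the 2^32 = 4294967296 vertices has degree 32; total edges = 32·2^32/2 = 68719476736.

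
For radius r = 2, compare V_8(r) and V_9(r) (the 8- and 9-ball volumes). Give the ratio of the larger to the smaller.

V_8(2) ≈ 1039.03, V_9(2) ≈ 1688.84. The 9-ball is larger by a factor of 1.625.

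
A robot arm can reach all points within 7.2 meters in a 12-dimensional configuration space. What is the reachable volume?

V_12(7.2) = π^(12/2) · (7.2)^12 / Γ(12/2 + 1) ≈ 2.59153e+10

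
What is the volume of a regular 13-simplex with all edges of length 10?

V = (10^13 / 13!) · √((13+1) / 2^13) ≈ 66.3879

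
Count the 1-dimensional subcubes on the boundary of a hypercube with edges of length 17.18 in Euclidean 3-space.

An n-cube has C(n,k)·2^(n-k) k-faces. Here C(3,1)·2^2 = 3·4 = 12.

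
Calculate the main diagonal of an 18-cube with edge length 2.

d = √(2² + 2² + ... + 2²) [18 terms] = √(18·2²) = 2√18 ≈ 8.48528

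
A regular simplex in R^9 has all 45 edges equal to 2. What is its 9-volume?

For a regular n-simplex with edge a, V = (a^n / n!)·√((n+1)/2^n). With a=2, n=9: V ≈ 0.000197184.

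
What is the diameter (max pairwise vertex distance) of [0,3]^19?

The space diagonal of an n-cube of side s is s√n. Here 3·√19 ≈ 13.0767.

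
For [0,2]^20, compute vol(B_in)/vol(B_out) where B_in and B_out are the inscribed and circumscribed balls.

Volume scales as r^n, and r_in/r_out = 1/√20, giving (1/√20)^20 ≈ 9.76562e-14.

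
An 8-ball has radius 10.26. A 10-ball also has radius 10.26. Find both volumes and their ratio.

V_8(10.26) ≈ 4.98387e+08. V_10(10.26) ≈ 3.29641e+10. Ratio V_8/V_10 ≈ 0.01512.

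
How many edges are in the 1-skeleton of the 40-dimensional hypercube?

The 40-cube has n·2^(n-1) = 40·2^39 = 40·549755813888 = 21990232555520 edges.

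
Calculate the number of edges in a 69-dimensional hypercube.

Number of 1-faces = C(69,1)·2^(69-1) = 69·295147905179352825856 = 20365205457375344984064.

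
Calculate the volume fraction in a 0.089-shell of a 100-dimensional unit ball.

1 - (1-0.089)^100 ≈ 0.99991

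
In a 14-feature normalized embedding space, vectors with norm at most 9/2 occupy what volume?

V_14(9/2) = π^(14/2) · (9/2)^14 / Γ(14/2 + 1) = 2541865828329·π^7/9175040 ≈ 8.36746e+08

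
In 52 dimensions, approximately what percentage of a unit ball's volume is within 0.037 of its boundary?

1 - (1-0.037)^52 ≈ 0.859212 ≈ 85.92%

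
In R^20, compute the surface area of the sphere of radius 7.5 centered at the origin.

The surface area of an n-ball is 2π^(n/2) r^(n-1) / Γ(n/2). For n=20, r=7.5: 54736736297607421875·π^10/234881024 ≈ 2.18238e+16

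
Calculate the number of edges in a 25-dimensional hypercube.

Number of 1-faces = C(25,1)·2^(25-1) = 25·16777216 = 419430400.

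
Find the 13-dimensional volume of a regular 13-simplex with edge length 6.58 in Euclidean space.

For a regular n-simplex with edge a, V = (a^n / n!)·√((n+1)/2^n). With a=6.58, n=13: V ≈ 0.287757.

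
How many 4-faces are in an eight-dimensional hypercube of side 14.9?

Choose 4 of 8 axes to span the face (C(8,4) = 70 ways), then fix each of the remaining 4 coordinates at one of its two extreme values (2^4 = 16 ways): 70·16 = 1120.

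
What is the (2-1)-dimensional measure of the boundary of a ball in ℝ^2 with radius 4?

|∂B_2(4)| = 2πr = 2π·4 ≈ 25.1327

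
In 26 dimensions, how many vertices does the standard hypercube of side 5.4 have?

An n-cube has 2^n vertices; for n = 26 that is 2^26 = 67108864.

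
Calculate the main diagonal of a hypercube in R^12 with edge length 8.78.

Diagonal = √12 · 8.78 ≈ 30.4148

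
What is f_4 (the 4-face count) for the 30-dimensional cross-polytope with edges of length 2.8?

f_4(30-orthoplex) = 2^5 · (30 choose 5) = 4560192.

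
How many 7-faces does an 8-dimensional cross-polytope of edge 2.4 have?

An n-cross-polytope has 2^(k+1)·C(n,k+1) k-faces. Here 2^8·C(8,8) = 256·1 = 256.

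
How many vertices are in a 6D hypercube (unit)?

f_0(6-cube) = (6 choose 0) · 2^6 = 64.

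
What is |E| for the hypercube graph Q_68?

The 68-cube has n·2^(n-1) = 68·2^67 = 68·147573952589676412928 = 10035028776097996079104 edges.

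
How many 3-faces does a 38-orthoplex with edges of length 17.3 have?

Number of 3-faces = 2^(3+1) · C(38,3+1) = 16 · 73815 = 1181040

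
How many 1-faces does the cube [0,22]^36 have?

Each of the 2^36 = 68719476736 vertices has degree 36; total edges = 36·2^36/2 = 1236950581248.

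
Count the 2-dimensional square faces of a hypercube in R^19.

Choose 2 of 19 axes to span the face (C(19,2) = 171 ways), then fix each of the remaining 17 coordinates at one of its two extreme values (2^17 = 131072 ways): 171·131072 = 22413312.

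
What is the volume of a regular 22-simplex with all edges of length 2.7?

V_22 = √(23) · 2.7^22 / (22! · 2^(22/2)) ≈ 6.43828e-15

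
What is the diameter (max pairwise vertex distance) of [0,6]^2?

The space diagonal of an n-cube of side s is s√n. Here 6·√2 ≈ 8.48528.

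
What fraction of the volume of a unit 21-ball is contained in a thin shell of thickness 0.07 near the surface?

V(inner)/V(outer) = ((1-0.07)/1)^21 ≈ 0.2178, so the shell fraction is 0.782158.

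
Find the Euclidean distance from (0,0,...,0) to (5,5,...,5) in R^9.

Diagonal = √9 · 5 = 15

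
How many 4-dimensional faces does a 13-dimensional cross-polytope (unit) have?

An n-cross-polytope has 2^(k+1)·C(n,k+1) k-faces. Here 2^5·C(13,5) = 32·1287 = 41184.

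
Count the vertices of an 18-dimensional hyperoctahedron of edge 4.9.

Number of vertices = 2n = 36.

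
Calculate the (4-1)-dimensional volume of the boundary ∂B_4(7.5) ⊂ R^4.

|∂B_4(7.5)| = 3375·π^2/4 ≈ 8327.48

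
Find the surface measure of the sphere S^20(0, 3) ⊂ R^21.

The surface area of an n-ball is 2π^(n/2) r^(n-1) / Γ(n/2). For n=21, r=3: 88159684608·π^10/8083075 ≈ 1.02139e+09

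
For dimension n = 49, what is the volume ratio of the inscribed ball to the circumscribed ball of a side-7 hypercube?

Volume scales as r^n, and r_in/r_out = 1/√49, giving (1/√49)^49 ≈ 3.89221e-42.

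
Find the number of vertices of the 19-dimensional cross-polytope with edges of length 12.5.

Number of vertices = 2n = 38.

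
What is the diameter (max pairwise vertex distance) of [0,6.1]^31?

Diagonal = √31 · 6.1 ≈ 33.9634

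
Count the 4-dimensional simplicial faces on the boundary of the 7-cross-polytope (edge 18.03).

Number of 4-faces = 2^(4+1) · C(7,4+1) = 32 · 21 = 672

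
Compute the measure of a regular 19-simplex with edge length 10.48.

For a regular n-simplex with edge a, V = (a^n / n!)·√((n+1)/2^n). With a=10.48, n=19: V ≈ 1.23737.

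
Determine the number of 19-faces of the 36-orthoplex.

f_19(36-orthoplex) = 2^20 · (36 choose 20) = 7662859305615360.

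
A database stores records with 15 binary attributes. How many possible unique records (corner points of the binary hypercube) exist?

An n-cube has 2^n vertices; for n = 15 that is 2^15 = 32768.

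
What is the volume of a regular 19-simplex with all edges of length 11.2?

Volume = 11.2^19 · √(20/2^19) / 19! ≈ 4.37298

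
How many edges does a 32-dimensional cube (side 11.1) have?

Number of 1-faces = C(32,1)·2^(32-1) = 32·2147483648 = 68719476736.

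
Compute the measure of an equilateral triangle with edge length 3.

Area = (√3/4) · 3² = 3.89711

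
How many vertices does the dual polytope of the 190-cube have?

The vertices are ±e_1, ..., ±e_190, so there are 2·190 = 380.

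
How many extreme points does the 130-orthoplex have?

Number of vertices = 2n = 260.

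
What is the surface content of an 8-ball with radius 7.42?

S = n·V_n(r)/r = 8·V_8(7.42)/7.42 (volume-to-surface relation), giving 4.02074e+07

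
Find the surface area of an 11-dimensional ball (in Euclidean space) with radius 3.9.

The surface area of an n-ball is 2π^(n/2) r^(n-1) / Γ(n/2). For n=11, r=3.9: 1.68711e+07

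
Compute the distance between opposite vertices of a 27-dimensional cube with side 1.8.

Diagonal = √27 · 1.8 ≈ 9.35307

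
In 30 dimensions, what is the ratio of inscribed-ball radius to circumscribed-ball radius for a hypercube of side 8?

r_in / r_out = (8/2) / (8√30/2) = 1/√30 ≈ 0.182574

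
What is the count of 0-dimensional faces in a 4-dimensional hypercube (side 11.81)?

An n-cube has C(n,k)·2^(n-k) k-faces. Here C(4,0)·2^4 = 1·16 = 16.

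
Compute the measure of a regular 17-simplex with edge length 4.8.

V = (4.8^17 / 17!) · √((17+1) / 2^17) ≈ 1.25578e-05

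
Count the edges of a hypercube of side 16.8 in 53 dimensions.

Each of the 2^53 = 9007199254740992 vertices has degree 53; total edges = 53·2^53/2 = 238690780250636288.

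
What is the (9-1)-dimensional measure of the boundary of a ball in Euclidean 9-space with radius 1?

S = n·V_n(r)/r = 9·V_9(1)/1 (volume-to-surface relation), giving 32·π^4/105 ≈ 29.6866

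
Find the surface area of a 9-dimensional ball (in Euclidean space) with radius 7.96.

|∂B_9(7.96)| ≈ 4.78481e+08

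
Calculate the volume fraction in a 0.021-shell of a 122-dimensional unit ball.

Shell fraction = 1 - (1-0.021)^122 ≈ 0.924926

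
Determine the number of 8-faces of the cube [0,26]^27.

Number of 8-faces = C(27,8) · 2^(27-8) = 2220075 · 524288 = 1163958681600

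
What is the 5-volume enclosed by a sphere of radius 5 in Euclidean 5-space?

The n-ball volume is π^(n/2)·r^n/Γ(n/2+1). With n=5, r=5: V = 5000·π^2/3 ≈ 16449.3.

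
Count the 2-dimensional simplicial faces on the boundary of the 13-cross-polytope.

f_2(13-orthoplex) = 2^3 · (13 choose 3) = 2288.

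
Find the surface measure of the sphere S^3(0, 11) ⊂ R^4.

S = n·V_n(r)/r = 4·V_4(11)/11 (volume-to-surface relation), giving 2662·π^2 ≈ 26272.9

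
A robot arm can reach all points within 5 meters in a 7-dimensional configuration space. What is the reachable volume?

Volume = π^{7/2}·(5)^7/Γ(9/2) = 250000·π^3/21 ≈ 369122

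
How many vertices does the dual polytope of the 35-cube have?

An n-cross-polytope has 2n vertices; here n = 35, giving 70.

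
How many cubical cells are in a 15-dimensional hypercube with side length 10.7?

Number of 3-faces = C(15,3) · 2^(15-3) = 455 · 4096 = 1863680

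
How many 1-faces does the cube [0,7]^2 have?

Each of the 2^2 = 4 vertices has degree 2; total edges = 2·2^2/2 = 4.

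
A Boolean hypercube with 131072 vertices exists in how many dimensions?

The n-cube has 2^n vertices, and 131072 = 2^17, so n = 17.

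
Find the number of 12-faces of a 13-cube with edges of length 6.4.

f_12(13-cube) = (13 choose 12) · 2^1 = 26.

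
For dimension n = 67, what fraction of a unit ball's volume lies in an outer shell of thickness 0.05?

1 - (1-0.05)^67 ≈ 0.967828 ≈ 96.78%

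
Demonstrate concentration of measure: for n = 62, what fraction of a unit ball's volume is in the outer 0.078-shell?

1 - (1-0.078)^62 ≈ 0.993494 ≈ 99.35%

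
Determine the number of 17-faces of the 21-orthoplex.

f_17(21-orthoplex) = 2^18 · (21 choose 18) = 348651520.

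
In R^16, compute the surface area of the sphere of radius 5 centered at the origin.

S_16(5) = 2·π^(16/2)·(5)^15 / Γ(16/2) = 6103515625·π^8/504 ≈ 1.14908e+11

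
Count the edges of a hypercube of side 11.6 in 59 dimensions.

Each of the 2^59 = 576460752303423488 vertices has degree 59; total edges = 59·2^59/2 = 17005592192950992896.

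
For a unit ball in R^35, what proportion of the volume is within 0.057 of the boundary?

1 - (1-0.057)^35 ≈ 0.871794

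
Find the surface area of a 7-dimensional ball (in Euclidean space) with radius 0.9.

S = n·V_n(r)/r = 7·V_7(0.9)/0.9 (volume-to-surface relation), giving 17.5765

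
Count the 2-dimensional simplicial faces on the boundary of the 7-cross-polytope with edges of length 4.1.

f_2(7-orthoplex) = 2^3 · (7 choose 3) = 280.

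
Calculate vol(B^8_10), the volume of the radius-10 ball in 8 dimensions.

V_8(10) = π^(8/2) · (10)^8 / Γ(8/2 + 1) = 12500000·π^4/3 ≈ 4.05871e+08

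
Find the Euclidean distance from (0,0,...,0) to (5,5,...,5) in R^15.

Diagonal = √15 · 5 ≈ 19.3649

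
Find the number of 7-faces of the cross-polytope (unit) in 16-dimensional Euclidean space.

Each 7-face is the convex hull of 8 vertices, one chosen as ±e_i from each of 8 distinct axes: 2^8·C(16,8) = 3294720.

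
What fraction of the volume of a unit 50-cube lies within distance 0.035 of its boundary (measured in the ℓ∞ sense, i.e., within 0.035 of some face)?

The inner cube has side 1-2·0.035 = 0.93 and volume (0.93)^50 ≈ 0.02656, so the shell holds 0.973445 of the volume.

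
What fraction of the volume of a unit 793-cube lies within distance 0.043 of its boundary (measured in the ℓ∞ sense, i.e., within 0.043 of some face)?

1 - (1 - 2·0.043)^793 = 1 - 0.914^793 ≈ 1 - 1.072e-31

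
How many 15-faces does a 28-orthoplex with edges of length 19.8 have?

Number of 15-faces = 2^(15+1) · C(28,15+1) = 65536 · 30421755 = 1993720135680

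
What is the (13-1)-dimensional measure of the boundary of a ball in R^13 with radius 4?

The surface area of an n-ball is 2π^(n/2) r^(n-1) / Γ(n/2). For n=13, r=4: 2147483648·π^6/10395 ≈ 1.98612e+08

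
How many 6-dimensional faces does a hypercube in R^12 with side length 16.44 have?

Number of 6-faces = C(12,6) · 2^(12-6) = 924 · 64 = 59136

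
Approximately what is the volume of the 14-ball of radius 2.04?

V_14(2.04) = π^(14/2) · (2.04)^14 / Γ(14/2 + 1) ≈ 12955.1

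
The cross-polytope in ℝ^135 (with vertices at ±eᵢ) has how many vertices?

The vertices are ±e_1, ..., ±e_135, so there are 2·135 = 270.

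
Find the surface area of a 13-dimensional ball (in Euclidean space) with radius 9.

S = n·V_n(r)/r = 13·V_13(9)/9 (volume-to-surface relation), giving 1338925209984·π^6/385 ≈ 3.34345e+12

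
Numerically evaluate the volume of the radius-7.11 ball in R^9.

V_9(7.11) = π^(9/2) · (7.11)^9 / Γ(9/2 + 1) ≈ 1.5316e+08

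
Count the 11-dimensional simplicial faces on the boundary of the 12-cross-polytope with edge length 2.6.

An n-cross-polytope has 2^(k+1)·C(n,k+1) k-faces. Here 2^12·C(12,12) = 4096·1 = 4096.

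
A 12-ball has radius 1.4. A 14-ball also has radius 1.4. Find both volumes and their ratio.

V_12(1.4) ≈ 75.7013. V_14(1.4) ≈ 66.5903. Ratio V_12/V_14 ≈ 1.137.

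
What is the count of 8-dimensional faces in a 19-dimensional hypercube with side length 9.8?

Number of 8-faces = C(19,8) · 2^(19-8) = 75582 · 2048 = 154791936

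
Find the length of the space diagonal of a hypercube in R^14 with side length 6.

The space diagonal of an n-cube of side s is s√n. Here 6·√14 ≈ 22.4499.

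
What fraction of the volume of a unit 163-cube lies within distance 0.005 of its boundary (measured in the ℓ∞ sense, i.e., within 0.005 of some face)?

1 - (1 - 2·0.005)^163 = 1 - 0.99^163 ≈ 0.805671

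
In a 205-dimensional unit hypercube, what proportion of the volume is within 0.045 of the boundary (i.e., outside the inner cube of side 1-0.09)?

The inner cube has side 1-2·0.045 = 0.91 and volume (0.91)^205 ≈ 4.013e-09, so the shell holds 0.999999996 of the volume.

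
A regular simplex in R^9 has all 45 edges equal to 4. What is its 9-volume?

For a regular n-simplex with edge a, V = (a^n / n!)·√((n+1)/2^n). With a=4, n=9: V ≈ 0.100958.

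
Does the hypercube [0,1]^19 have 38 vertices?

False. The 19-cube has 2^19 = 524288 vertices.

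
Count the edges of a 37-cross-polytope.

Number of 1-faces = 2^(1+1) · C(37,1+1) = 4 · 666 = 2664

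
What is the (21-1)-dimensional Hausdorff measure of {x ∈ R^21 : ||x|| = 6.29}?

S_21(6.29) = 2·π^(21/2)·(6.29)^20 / Γ(21/2) ≈ 2.75283e+15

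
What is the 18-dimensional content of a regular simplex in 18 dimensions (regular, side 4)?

For a regular n-simplex with edge a, V = (a^n / n!)·√((n+1)/2^n). With a=4, n=18: V ≈ 9.13788e-08.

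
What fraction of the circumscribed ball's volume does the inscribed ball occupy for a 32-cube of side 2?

The radii are 2/2 and 2√32/2, so the volume ratio is (1/√32)^32 = 32^{-32/2} ≈ 8.27181e-25.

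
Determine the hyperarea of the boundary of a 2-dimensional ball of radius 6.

The surface area of an n-ball is 2π^(n/2) r^(n-1) / Γ(n/2). For n=2, r=6: 2πr = 2π·6 ≈ 37.6991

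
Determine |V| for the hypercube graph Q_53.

Each vertex is a binary string of length 53, so there are 2^53 = 9007199254740992.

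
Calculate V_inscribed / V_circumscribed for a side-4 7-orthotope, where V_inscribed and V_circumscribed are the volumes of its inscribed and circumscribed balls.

The radii are 4/2 and 4√7/2, so the volume ratio is (1/√7)^7 = 7^{-7/2} ≈ 0.00110194.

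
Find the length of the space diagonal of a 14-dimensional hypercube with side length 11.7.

The space diagonal of an n-cube of side s is s√n. Here 11.7·√14 ≈ 43.7774.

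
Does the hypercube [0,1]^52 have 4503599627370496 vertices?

True. The 52-cube has 2^52 = 4503599627370496 vertices.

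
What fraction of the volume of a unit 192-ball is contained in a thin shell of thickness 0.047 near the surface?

1 - (1-0.047)^192 ≈ 0.999903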